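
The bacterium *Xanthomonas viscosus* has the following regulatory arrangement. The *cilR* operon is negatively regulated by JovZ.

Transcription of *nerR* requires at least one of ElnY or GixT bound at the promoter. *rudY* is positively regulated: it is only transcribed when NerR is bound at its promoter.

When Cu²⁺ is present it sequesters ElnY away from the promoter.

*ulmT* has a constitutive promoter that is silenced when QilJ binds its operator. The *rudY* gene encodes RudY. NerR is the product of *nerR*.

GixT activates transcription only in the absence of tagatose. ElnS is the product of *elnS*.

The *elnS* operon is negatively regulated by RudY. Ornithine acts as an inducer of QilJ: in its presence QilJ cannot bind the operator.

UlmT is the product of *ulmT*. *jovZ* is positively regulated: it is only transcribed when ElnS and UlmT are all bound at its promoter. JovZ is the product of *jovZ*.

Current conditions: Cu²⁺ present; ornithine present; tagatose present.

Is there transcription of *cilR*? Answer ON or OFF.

Cu²⁺ is present, so ElnY is inactive.
Tagatose is present, so GixT is inactive.
No activator is available at the *nerR* promoter, so *nerR* is not transcribed.
So NerR is not produced.
Required activator NerR is absent, so *rudY* is not transcribed.
So RudY is not produced.
With no repressor bound, *elnS* is transcribed.
So ElnS is produced and active.
Ornithine is present, so QilJ is inactive.
With no repressor bound, *ulmT* is transcribed.
So UlmT is produced and active.
No repressor is bound and ElnS and UlmT are active, so *jovZ* is transcribed.
So JovZ is produced and active.
With repressor JovZ bound, *cilR* is not transcribed.

OFF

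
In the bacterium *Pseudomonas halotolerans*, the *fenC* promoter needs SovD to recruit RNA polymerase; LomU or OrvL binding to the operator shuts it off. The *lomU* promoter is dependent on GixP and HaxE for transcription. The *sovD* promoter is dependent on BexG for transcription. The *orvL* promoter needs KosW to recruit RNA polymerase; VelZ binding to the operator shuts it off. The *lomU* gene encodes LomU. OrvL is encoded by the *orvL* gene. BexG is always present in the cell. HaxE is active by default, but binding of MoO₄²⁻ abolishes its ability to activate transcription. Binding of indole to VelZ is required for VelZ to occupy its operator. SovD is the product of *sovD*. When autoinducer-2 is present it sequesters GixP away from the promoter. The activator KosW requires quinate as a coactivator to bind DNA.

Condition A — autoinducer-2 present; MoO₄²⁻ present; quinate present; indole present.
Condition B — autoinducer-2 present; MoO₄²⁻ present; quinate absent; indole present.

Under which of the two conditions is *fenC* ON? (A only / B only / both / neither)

Condition A:
BexG is produced constitutively and is active.
No repressor is bound and BexG is active, so *sovD* is transcribed.
So SovD is produced and active.
Autoinducer-2 is present, so GixP is inactive.
MoO₄²⁻ is present, so HaxE is inactive.
Required activator GixP is absent, so *lomU* is not transcribed.
So LomU is not produced.
Quinate is present, so KosW is active.
Indole is present, so VelZ is active.
With repressor VelZ bound, *orvL* is not transcribed.
So OrvL is not produced.
No repressor is bound and SovD is active, so *fenC* is transcribed.
→ *fenC* is ON in A.
Condition B:
BexG is produced constitutively and is active.
No repressor is bound and BexG is active, so *sovD* is transcribed.
So SovD is produced and active.
Autoinducer-2 is present, so GixP is inactive.
MoO₄²⁻ is present, so HaxE is inactive.
Required activator GixP is absent, so *lomU* is not transcribed.
So LomU is not produced.
Quinate is absent, so KosW is inactive.
Indole is present, so VelZ is active.
With repressor VelZ bound, *orvL* is not transcribed.
So OrvL is not produced.
No repressor is bound and SovD is active, so *fenC* is transcribed.
→ *fenC* is ON in B.

both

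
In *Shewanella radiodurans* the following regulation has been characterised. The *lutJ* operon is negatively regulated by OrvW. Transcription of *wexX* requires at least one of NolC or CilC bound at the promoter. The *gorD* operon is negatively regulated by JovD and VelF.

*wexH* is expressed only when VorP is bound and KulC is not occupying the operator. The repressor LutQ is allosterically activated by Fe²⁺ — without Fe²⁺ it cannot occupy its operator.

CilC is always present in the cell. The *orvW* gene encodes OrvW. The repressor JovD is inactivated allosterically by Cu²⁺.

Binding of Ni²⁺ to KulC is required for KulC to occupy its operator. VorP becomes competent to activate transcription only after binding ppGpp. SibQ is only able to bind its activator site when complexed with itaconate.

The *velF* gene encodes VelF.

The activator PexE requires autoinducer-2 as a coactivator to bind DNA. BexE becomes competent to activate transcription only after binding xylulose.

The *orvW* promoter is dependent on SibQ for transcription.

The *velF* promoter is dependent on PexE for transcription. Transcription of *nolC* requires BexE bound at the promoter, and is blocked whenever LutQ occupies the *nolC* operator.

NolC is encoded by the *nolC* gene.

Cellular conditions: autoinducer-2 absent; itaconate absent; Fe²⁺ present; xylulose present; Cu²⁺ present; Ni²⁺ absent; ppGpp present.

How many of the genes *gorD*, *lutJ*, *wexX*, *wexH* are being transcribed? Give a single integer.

4

Cu²⁺ is present, so JovD is inactive.
Autoinducer-2 is absent, so PexE is inactive.
Required activator PexE is absent, so *velF* is not transcribed.
So VelF is not produced.
With no repressor bound, *gorD* is transcribed.
→ *gorD* is ON.
Itaconate is absent, so SibQ is inactive.
Required activator SibQ is absent, so *orvW* is not transcribed.
So OrvW is not produced.
With no repressor bound, *lutJ* is transcribed.
→ *lutJ* is ON.
Xylulose is present, so BexE is active.
Fe²⁺ is present, so LutQ is active.
With repressor LutQ bound, *nolC* is not transcribed.
So NolC is not produced.
CilC is produced constitutively and is active.
Activator CilC is present, so *wexX* is transcribed.
→ *wexX* is ON.
Ni²⁺ is absent, so KulC is inactive.
ppGpp is present, so VorP is active.
No repressor is bound and VorP is active, so *wexH* is transcribed.
→ *wexH* is ON.
4 of the 4 genes are transcribed.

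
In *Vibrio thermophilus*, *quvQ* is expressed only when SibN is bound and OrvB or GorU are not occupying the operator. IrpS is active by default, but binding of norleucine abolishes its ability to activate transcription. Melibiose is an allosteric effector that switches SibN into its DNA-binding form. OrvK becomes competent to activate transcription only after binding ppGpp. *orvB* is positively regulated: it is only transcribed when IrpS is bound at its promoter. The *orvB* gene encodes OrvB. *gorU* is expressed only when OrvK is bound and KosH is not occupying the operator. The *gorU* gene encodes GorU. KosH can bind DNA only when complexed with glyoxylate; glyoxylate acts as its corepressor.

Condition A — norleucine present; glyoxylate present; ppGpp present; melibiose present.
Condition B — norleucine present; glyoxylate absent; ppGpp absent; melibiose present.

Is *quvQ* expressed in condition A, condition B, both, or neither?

both

Condition A:
Norleucine is present, so IrpS is inactive.
Required activator IrpS is absent, so *orvB* is not transcribed.
So OrvB is not produced.
Glyoxylate is present, so KosH is active.
ppGpp is present, so OrvK is active.
With repressor KosH bound, *gorU* is not transcribed.
So GorU is not produced.
Melibiose is present, so SibN is active.
No repressor is bound and SibN is active, so *quvQ* is transcribed.
→ *quvQ* is ON in A.
Condition B:
Norleucine is present, so IrpS is inactive.
Required activator IrpS is absent, so *orvB* is not transcribed.
So OrvB is not produced.
Glyoxylate is absent, so KosH is inactive.
ppGpp is absent, so OrvK is inactive.
Required activator OrvK is absent, so *gorU* is not transcribed.
So GorU is not produced.
Melibiose is present, so SibN is active.
No repressor is bound and SibN is active, so *quvQ* is transcribed.
→ *quvQ* is ON in B.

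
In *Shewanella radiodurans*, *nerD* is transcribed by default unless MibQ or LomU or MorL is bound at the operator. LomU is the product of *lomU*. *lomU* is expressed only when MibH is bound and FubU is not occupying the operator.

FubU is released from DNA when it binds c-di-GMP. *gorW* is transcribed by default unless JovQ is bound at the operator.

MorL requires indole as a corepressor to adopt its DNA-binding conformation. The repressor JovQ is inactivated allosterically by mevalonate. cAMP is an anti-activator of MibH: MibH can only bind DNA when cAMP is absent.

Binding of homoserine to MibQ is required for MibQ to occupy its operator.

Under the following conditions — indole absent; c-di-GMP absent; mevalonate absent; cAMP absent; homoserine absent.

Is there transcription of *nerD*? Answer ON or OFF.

Homoserine is absent, so MibQ is inactive.
c-di-GMP is absent, so FubU is active.
cAMP is absent, so MibH is active.
With repressor FubU bound, *lomU* is not transcribed.
So LomU is not produced.
Indole is absent, so MorL is inactive.
With no repressor bound, *nerD* is transcribed.

ON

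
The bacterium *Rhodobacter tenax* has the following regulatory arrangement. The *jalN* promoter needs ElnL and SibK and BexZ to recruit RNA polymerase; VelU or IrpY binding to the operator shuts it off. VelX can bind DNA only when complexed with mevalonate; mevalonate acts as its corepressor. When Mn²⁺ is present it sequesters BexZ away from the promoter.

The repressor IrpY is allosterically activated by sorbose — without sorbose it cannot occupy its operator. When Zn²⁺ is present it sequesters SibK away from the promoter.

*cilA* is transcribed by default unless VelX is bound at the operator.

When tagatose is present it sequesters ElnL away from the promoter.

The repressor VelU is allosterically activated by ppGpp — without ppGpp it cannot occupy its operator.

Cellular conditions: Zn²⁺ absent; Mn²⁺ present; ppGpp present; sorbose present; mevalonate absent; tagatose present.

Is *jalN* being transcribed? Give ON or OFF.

Tagatose is present, so ElnL is inactive.
ppGpp is present, so VelU is active.
Sorbose is present, so IrpY is active.
Zn²⁺ is absent, so SibK is active.
Mn²⁺ is present, so BexZ is inactive.
With repressor VelU bound, *jalN* is not transcribed.

OFF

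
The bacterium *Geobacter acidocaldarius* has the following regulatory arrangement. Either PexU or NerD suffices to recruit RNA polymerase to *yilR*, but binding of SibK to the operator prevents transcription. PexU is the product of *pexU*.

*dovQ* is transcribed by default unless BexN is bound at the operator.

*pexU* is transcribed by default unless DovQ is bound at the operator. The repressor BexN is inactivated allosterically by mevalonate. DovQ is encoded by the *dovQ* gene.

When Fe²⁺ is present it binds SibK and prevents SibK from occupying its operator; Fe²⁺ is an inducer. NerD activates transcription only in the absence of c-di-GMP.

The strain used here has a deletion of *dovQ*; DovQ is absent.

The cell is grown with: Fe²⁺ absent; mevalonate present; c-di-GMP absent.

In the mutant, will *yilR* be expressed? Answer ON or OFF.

OFF

Fe²⁺ is absent, so SibK is active.
DovQ is non-functional in this strain, so it has no effect.
With no repressor bound, *pexU* is transcribed.
So PexU is produced and active.
c-di-GMP is absent, so NerD is active.
With repressor SibK bound, *yilR* is not transcribed.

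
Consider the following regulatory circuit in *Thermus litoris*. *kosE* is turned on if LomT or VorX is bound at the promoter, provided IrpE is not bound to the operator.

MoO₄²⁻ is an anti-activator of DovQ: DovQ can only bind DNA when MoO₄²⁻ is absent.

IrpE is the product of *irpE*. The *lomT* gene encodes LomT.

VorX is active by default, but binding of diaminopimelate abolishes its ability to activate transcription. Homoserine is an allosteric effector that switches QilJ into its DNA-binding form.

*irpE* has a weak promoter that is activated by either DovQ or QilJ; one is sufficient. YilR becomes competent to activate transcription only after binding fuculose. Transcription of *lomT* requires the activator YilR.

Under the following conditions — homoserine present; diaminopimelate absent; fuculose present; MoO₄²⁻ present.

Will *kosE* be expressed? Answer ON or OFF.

OFF

MoO₄²⁻ is present, so DovQ is inactive.
Homoserine is present, so QilJ is active.
Activator QilJ is present, so *irpE* is transcribed.
So IrpE is produced and active.
Fuculose is present, so YilR is active.
No repressor is bound and YilR is active, so *lomT* is transcribed.
So LomT is produced and active.
Diaminopimelate is absent, so VorX is active.
With repressor IrpE bound, *kosE* is not transcribed.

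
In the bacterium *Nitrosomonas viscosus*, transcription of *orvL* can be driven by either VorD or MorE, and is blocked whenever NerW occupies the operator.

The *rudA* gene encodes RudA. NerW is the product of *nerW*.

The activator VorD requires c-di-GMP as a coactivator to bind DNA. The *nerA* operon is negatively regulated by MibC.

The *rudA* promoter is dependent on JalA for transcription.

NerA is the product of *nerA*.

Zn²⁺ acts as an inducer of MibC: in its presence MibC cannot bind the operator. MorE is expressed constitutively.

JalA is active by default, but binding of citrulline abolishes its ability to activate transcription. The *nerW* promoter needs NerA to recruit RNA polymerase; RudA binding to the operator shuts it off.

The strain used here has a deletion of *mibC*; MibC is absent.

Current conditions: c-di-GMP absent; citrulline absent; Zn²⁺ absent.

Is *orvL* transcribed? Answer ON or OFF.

ON

c-di-GMP is absent, so VorD is inactive.
MorE is produced constitutively and is active.
MibC is non-functional in this strain, so it has no effect.
With no repressor bound, *nerA* is transcribed.
So NerA is produced and active.
Citrulline is absent, so JalA is active.
No repressor is bound and JalA is active, so *rudA* is transcribed.
So RudA is produced and active.
With repressor RudA bound, *nerW* is not transcribed.
So NerW is not produced.
Activator MorE is present, so *orvL* is transcribed.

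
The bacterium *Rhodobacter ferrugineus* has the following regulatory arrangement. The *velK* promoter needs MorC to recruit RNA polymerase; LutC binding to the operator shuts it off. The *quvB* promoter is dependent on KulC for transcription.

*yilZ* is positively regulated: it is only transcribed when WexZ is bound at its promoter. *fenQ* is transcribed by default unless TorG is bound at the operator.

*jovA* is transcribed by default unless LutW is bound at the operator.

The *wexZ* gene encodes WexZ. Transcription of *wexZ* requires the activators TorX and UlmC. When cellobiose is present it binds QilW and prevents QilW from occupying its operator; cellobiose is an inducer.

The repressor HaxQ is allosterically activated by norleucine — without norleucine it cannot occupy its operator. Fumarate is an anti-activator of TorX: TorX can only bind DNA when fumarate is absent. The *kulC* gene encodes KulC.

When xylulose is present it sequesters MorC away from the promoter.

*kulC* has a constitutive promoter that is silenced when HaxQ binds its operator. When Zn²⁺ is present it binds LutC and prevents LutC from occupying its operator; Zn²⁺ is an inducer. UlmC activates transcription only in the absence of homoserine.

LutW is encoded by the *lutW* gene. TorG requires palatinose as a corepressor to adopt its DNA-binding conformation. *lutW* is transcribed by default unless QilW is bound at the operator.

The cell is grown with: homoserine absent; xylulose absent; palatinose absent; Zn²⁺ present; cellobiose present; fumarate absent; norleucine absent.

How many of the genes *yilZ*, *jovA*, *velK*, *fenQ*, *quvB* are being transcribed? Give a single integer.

Fumarate is absent, so TorX is active.
Homoserine is absent, so UlmC is active.
No repressor is bound and TorX and UlmC are active, so *wexZ* is transcribed.
So WexZ is produced and active.
No repressor is bound and WexZ is active, so *yilZ* is transcribed.
→ *yilZ* is ON.
Cellobiose is present, so QilW is inactive.
With no repressor bound, *lutW* is transcribed.
So LutW is produced and active.
With repressor LutW bound, *jovA* is not transcribed.
→ *jovA* is OFF.
Xylulose is absent, so MorC is active.
Zn²⁺ is present, so LutC is inactive.
No repressor is bound and MorC is active, so *velK* is transcribed.
→ *velK* is ON.
Palatinose is absent, so TorG is inactive.
With no repressor bound, *fenQ* is transcribed.
→ *fenQ* is ON.
Norleucine is absent, so HaxQ is inactive.
With no repressor bound, *kulC* is transcribed.
So KulC is produced and active.
No repressor is bound and KulC is active, so *quvB* is transcribed.
→ *quvB* is ON.
4 of the 5 genes are transcribed.

4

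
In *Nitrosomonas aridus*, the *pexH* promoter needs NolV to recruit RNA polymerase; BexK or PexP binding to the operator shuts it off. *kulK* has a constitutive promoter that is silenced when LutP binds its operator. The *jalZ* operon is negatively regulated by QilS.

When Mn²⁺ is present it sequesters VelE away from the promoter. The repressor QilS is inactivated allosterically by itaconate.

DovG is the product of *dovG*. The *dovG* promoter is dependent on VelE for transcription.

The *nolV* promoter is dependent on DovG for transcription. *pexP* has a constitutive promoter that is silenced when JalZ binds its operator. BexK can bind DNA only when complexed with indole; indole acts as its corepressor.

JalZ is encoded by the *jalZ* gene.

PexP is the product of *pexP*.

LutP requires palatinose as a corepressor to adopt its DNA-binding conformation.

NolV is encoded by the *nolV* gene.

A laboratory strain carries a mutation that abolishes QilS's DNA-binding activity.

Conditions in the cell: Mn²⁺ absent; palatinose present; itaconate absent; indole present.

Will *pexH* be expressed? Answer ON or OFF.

Indole is present, so BexK is active.
Mn²⁺ is absent, so VelE is active.
No repressor is bound and VelE is active, so *dovG* is transcribed.
So DovG is produced and active.
No repressor is bound and DovG is active, so *nolV* is transcribed.
So NolV is produced and active.
QilS is non-functional in this strain, so it has no effect.
With no repressor bound, *jalZ* is transcribed.
So JalZ is produced and active.
With repressor JalZ bound, *pexP* is not transcribed.
So PexP is not produced.
With repressor BexK bound, *pexH* is not transcribed.

OFF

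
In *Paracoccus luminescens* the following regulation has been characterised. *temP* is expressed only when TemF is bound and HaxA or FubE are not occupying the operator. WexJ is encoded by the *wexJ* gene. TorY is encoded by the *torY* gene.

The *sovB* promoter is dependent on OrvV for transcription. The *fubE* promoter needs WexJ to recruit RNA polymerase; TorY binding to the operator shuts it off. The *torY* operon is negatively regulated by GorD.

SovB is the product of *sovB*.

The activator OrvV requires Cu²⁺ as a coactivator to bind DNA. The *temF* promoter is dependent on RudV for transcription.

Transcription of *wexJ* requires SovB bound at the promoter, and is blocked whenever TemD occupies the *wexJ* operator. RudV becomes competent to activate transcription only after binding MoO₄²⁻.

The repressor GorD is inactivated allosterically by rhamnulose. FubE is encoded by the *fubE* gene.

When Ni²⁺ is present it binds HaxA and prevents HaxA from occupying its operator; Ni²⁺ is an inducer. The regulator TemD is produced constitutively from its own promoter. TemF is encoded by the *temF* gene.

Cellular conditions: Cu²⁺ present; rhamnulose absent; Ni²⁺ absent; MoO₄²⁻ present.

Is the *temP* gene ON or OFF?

OFF

Ni²⁺ is absent, so HaxA is active.
MoO₄²⁻ is present, so RudV is active.
No repressor is bound and RudV is active, so *temF* is transcribed.
So TemF is produced and active.
Cu²⁺ is present, so OrvV is active.
No repressor is bound and OrvV is active, so *sovB* is transcribed.
So SovB is produced and active.
TemD is produced constitutively and is active.
With repressor TemD bound, *wexJ* is not transcribed.
So WexJ is not produced.
Rhamnulose is absent, so GorD is active.
With repressor GorD bound, *torY* is not transcribed.
So TorY is not produced.
Required activator WexJ is absent, so *fubE* is not transcribed.
So FubE is not produced.
With repressor HaxA bound, *temP* is not transcribed.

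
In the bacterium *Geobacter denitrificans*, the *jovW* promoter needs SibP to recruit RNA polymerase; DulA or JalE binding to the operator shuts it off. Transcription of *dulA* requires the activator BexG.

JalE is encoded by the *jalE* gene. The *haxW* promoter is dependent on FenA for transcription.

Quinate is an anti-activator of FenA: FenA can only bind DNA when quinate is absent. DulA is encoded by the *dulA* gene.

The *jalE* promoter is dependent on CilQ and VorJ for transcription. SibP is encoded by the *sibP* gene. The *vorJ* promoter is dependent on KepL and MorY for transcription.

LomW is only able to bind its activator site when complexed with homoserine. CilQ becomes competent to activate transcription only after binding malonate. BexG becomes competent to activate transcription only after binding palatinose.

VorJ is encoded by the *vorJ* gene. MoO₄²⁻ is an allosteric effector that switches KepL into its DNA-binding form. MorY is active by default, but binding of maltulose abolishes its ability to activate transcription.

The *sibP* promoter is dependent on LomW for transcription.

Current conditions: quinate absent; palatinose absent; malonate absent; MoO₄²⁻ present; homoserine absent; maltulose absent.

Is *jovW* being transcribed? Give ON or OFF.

Palatinose is absent, so BexG is inactive.
Required activator BexG is absent, so *dulA* is not transcribed.
So DulA is not produced.
Homoserine is absent, so LomW is inactive.
Required activator LomW is absent, so *sibP* is not transcribed.
So SibP is not produced.
Malonate is absent, so CilQ is inactive.
MoO₄²⁻ is present, so KepL is active.
Maltulose is absent, so MorY is active.
No repressor is bound and KepL and MorY are active, so *vorJ* is transcribed.
So VorJ is produced and active.
Required activator CilQ is absent, so *jalE* is not transcribed.
So JalE is not produced.
Required activator SibP is absent, so *jovW* is not transcribed.

OFF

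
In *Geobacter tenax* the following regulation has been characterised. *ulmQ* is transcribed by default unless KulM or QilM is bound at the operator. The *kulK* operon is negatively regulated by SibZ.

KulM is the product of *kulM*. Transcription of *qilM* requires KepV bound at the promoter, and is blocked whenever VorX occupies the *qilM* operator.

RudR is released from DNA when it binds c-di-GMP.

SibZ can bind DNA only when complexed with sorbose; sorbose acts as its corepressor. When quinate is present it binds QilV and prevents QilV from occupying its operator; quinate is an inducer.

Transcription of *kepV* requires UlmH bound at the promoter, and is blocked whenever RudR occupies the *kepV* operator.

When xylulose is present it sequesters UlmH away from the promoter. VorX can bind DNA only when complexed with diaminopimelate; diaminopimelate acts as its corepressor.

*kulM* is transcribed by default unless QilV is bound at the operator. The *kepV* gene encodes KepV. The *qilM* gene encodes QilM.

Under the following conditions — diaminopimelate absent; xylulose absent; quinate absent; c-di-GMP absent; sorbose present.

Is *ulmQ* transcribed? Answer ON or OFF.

ON

Quinate is absent, so QilV is active.
With repressor QilV bound, *kulM* is not transcribed.
So KulM is not produced.
Diaminopimelate is absent, so VorX is inactive.
Xylulose is absent, so UlmH is active.
c-di-GMP is absent, so RudR is active.
With repressor RudR bound, *kepV* is not transcribed.
So KepV is not produced.
Required activator KepV is absent, so *qilM* is not transcribed.
So QilM is not produced.
With no repressor bound, *ulmQ* is transcribed.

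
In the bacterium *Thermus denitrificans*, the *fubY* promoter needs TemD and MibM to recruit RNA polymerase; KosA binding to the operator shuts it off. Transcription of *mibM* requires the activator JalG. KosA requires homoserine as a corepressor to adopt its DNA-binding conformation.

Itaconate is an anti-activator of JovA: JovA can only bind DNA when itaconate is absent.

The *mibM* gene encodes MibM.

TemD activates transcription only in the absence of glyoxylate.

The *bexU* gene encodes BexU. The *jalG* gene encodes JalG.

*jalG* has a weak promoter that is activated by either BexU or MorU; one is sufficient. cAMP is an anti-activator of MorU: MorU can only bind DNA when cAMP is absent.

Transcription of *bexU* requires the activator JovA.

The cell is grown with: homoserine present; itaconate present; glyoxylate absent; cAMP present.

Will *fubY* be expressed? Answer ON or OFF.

Glyoxylate is absent, so TemD is active.
Itaconate is present, so JovA is inactive.
Required activator JovA is absent, so *bexU* is not transcribed.
So BexU is not produced.
cAMP is present, so MorU is inactive.
No activator is available at the *jalG* promoter, so *jalG* is not transcribed.
So JalG is not produced.
Required activator JalG is absent, so *mibM* is not transcribed.
So MibM is not produced.
Homoserine is present, so KosA is active.
With repressor KosA bound, *fubY* is not transcribed.

OFF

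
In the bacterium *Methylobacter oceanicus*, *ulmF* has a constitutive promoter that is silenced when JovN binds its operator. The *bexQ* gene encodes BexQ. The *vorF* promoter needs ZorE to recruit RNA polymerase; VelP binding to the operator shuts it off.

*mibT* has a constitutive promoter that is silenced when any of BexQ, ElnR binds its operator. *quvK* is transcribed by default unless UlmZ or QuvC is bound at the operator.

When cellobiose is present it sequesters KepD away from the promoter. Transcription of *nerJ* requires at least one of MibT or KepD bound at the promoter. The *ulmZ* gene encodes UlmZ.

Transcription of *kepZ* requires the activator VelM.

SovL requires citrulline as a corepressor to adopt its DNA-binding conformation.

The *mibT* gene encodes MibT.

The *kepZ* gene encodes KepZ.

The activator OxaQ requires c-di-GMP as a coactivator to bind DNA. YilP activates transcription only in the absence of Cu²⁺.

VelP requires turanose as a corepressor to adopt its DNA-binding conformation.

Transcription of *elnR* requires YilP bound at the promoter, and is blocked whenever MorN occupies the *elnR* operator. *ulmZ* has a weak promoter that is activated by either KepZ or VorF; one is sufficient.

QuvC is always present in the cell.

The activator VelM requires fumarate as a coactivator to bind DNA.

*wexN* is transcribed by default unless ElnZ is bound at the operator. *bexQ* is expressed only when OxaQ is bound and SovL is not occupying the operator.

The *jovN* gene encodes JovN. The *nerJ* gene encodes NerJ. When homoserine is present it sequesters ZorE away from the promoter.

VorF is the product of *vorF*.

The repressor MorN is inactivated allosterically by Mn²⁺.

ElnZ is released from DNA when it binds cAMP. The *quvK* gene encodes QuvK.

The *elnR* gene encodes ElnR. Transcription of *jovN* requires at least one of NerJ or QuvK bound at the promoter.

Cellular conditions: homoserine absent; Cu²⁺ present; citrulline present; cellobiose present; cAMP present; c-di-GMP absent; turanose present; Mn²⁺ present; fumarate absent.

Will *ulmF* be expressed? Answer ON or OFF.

c-di-GMP is absent, so OxaQ is inactive.
Citrulline is present, so SovL is active.
With repressor SovL bound, *bexQ* is not transcribed.
So BexQ is not produced.
Cu²⁺ is present, so YilP is inactive.
Mn²⁺ is present, so MorN is inactive.
Required activator YilP is absent, so *elnR* is not transcribed.
So ElnR is not produced.
With no repressor bound, *mibT* is transcribed.
So MibT is produced and active.
Cellobiose is present, so KepD is inactive.
Activator MibT is present, so *nerJ* is transcribed.
So NerJ is produced and active.
Fumarate is absent, so VelM is inactive.
Required activator VelM is absent, so *kepZ* is not transcribed.
So KepZ is not produced.
Homoserine is absent, so ZorE is active.
Turanose is present, so VelP is active.
With repressor VelP bound, *vorF* is not transcribed.
So VorF is not produced.
No activator is available at the *ulmZ* promoter, so *ulmZ* is not transcribed.
So UlmZ is not produced.
QuvC is produced constitutively and is active.
With repressor QuvC bound, *quvK* is not transcribed.
So QuvK is not produced.
Activator NerJ is present, so *jovN* is transcribed.
So JovN is produced and active.
With repressor JovN bound, *ulmF* is not transcribed.

OFF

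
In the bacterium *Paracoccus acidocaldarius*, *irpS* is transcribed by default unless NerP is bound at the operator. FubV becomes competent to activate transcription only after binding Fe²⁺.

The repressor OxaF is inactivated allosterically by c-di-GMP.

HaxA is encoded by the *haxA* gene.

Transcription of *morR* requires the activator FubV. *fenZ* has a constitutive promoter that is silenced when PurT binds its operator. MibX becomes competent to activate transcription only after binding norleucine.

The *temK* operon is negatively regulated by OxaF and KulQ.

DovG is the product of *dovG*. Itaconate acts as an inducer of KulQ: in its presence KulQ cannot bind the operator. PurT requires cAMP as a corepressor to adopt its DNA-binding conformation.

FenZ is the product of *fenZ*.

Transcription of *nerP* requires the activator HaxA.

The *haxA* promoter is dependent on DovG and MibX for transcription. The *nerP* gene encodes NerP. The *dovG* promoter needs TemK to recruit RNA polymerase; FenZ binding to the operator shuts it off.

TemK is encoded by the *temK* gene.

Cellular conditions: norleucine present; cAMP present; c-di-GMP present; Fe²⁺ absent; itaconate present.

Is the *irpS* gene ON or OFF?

cAMP is present, so PurT is active.
With repressor PurT bound, *fenZ* is not transcribed.
So FenZ is not produced.
c-di-GMP is present, so OxaF is inactive.
Itaconate is present, so KulQ is inactive.
With no repressor bound, *temK* is transcribed.
So TemK is produced and active.
No repressor is bound and TemK is active, so *dovG* is transcribed.
So DovG is produced and active.
Norleucine is present, so MibX is active.
No repressor is bound and DovG and MibX are active, so *haxA* is transcribed.
So HaxA is produced and active.
No repressor is bound and HaxA is active, so *nerP* is transcribed.
So NerP is produced and active.
With repressor NerP bound, *irpS* is not transcribed.

OFF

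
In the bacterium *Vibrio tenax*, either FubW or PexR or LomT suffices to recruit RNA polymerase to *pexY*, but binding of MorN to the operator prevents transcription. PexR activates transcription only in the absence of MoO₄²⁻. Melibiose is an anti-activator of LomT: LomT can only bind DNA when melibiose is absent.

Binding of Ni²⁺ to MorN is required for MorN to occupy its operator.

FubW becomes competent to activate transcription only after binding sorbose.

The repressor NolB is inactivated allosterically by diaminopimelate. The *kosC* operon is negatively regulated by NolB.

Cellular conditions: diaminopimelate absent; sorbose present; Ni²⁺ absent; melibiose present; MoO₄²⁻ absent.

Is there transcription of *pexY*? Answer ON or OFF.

Ni²⁺ is absent, so MorN is inactive.
Sorbose is present, so FubW is active.
MoO₄²⁻ is absent, so PexR is active.
Melibiose is present, so LomT is inactive.
Activator FubW is present, so *pexY* is transcribed.

ON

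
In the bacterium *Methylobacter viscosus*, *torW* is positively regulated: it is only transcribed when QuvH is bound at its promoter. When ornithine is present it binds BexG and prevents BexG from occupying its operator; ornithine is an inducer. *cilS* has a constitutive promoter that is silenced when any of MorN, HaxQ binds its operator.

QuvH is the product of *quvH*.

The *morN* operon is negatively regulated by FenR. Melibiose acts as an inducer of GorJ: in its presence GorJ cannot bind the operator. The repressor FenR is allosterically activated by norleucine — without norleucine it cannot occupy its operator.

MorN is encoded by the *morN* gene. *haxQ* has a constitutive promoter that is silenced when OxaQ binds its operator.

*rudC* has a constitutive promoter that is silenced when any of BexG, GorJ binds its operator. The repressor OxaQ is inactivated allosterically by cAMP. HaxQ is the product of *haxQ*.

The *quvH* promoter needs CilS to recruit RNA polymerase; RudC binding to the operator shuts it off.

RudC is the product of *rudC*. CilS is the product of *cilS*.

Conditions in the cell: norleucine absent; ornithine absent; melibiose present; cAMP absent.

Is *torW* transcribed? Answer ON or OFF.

Norleucine is absent, so FenR is inactive.
With no repressor bound, *morN* is transcribed.
So MorN is produced and active.
cAMP is absent, so OxaQ is active.
With repressor OxaQ bound, *haxQ* is not transcribed.
So HaxQ is not produced.
With repressor MorN bound, *cilS* is not transcribed.
So CilS is not produced.
Ornithine is absent, so BexG is active.
Melibiose is present, so GorJ is inactive.
With repressor BexG bound, *rudC* is not transcribed.
So RudC is not produced.
Required activator CilS is absent, so *quvH* is not transcribed.
So QuvH is not produced.
Required activator QuvH is absent, so *torW* is not transcribed.

OFF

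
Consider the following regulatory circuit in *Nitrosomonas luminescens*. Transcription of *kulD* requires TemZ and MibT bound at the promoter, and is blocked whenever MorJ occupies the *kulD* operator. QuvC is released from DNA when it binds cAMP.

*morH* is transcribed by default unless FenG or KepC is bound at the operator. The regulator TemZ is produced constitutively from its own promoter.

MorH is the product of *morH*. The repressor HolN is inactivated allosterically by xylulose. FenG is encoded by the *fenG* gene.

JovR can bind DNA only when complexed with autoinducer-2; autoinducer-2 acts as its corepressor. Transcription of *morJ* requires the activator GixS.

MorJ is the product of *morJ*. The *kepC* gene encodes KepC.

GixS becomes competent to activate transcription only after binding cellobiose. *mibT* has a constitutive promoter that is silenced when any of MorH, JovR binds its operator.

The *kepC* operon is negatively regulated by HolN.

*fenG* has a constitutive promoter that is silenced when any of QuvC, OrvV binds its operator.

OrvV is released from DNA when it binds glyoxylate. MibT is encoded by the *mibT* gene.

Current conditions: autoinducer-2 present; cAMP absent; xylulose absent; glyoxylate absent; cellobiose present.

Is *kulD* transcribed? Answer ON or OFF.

OFF

Cellobiose is present, so GixS is active.
No repressor is bound and GixS is active, so *morJ* is transcribed.
So MorJ is produced and active.
TemZ is produced constitutively and is active.
cAMP is absent, so QuvC is active.
Glyoxylate is absent, so OrvV is active.
With repressor QuvC bound, *fenG* is not transcribed.
So FenG is not produced.
Xylulose is absent, so HolN is active.
With repressor HolN bound, *kepC* is not transcribed.
So KepC is not produced.
With no repressor bound, *morH* is transcribed.
So MorH is produced and active.
Autoinducer-2 is present, so JovR is active.
With repressor MorH bound, *mibT* is not transcribed.
So MibT is not produced.
With repressor MorJ bound, *kulD* is not transcribed.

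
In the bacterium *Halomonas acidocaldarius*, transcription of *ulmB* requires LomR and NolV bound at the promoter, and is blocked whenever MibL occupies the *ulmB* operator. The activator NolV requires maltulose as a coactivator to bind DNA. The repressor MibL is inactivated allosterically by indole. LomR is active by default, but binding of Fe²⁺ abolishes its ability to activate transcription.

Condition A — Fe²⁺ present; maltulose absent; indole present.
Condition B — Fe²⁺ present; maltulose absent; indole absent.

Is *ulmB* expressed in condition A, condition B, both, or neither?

Condition A:
Fe²⁺ is present, so LomR is inactive.
Maltulose is absent, so NolV is inactive.
Indole is present, so MibL is inactive.
Required activator LomR is absent, so *ulmB* is not transcribed.
→ *ulmB* is OFF in A.
Condition B:
Fe²⁺ is present, so LomR is inactive.
Maltulose is absent, so NolV is inactive.
Indole is absent, so MibL is active.
With repressor MibL bound, *ulmB* is not transcribed.
→ *ulmB* is OFF in B.

neither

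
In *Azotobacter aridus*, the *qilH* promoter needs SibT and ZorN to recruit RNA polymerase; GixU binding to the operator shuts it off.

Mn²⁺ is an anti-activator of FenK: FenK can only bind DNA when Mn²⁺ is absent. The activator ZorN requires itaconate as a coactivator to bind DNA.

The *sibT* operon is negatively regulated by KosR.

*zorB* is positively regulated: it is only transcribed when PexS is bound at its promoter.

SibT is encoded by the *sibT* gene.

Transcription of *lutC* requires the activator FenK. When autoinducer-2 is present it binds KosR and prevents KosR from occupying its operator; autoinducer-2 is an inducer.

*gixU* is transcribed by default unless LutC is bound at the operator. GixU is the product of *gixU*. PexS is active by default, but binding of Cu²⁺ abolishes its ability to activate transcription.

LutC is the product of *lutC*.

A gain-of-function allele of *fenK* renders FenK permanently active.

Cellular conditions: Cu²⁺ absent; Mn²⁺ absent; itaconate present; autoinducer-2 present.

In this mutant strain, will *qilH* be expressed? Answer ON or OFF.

Autoinducer-2 is present, so KosR is inactive.
With no repressor bound, *sibT* is transcribed.
So SibT is produced and active.
FenK is constitutively active in this strain.
No repressor is bound and FenK is active, so *lutC* is transcribed.
So LutC is produced and active.
With repressor LutC bound, *gixU* is not transcribed.
So GixU is not produced.
Itaconate is present, so ZorN is active.
No repressor is bound and SibT and ZorN are active, so *qilH* is transcribed.

ON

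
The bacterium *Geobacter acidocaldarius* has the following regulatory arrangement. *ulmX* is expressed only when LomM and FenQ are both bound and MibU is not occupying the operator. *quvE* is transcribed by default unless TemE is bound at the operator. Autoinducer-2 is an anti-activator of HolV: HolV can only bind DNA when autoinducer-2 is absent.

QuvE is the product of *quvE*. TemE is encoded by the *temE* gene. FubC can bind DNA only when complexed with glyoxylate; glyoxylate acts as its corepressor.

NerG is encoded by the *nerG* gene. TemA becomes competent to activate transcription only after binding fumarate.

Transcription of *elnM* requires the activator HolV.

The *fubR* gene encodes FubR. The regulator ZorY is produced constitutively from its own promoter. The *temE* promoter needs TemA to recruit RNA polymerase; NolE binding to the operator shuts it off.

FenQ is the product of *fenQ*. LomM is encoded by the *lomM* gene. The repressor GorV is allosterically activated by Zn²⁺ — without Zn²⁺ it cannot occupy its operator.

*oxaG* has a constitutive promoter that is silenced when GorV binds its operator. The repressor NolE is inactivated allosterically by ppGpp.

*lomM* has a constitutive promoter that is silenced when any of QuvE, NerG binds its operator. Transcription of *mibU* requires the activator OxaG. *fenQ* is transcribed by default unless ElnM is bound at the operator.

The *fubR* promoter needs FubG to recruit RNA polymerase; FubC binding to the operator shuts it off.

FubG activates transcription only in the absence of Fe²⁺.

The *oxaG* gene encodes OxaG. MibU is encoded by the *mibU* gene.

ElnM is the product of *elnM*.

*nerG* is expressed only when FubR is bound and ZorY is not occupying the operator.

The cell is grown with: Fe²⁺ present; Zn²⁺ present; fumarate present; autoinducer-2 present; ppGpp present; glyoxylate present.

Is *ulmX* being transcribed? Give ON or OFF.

ON

Zn²⁺ is present, so GorV is active.
With repressor GorV bound, *oxaG* is not transcribed.
So OxaG is not produced.
Required activator OxaG is absent, so *mibU* is not transcribed.
So MibU is not produced.
ppGpp is present, so NolE is inactive.
Fumarate is present, so TemA is active.
No repressor is bound and TemA is active, so *temE* is transcribed.
So TemE is produced and active.
With repressor TemE bound, *quvE* is not transcribed.
So QuvE is not produced.
ZorY is produced constitutively and is active.
Fe²⁺ is present, so FubG is inactive.
Glyoxylate is present, so FubC is active.
With repressor FubC bound, *fubR* is not transcribed.
So FubR is not produced.
With repressor ZorY bound, *nerG* is not transcribed.
So NerG is not produced.
With no repressor bound, *lomM* is transcribed.
So LomM is produced and active.
Autoinducer-2 is present, so HolV is inactive.
Required activator HolV is absent, so *elnM* is not transcribed.
So ElnM is not produced.
With no repressor bound, *fenQ* is transcribed.
So FenQ is produced and active.
No repressor is bound and LomM and FenQ are active, so *ulmX* is transcribed.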